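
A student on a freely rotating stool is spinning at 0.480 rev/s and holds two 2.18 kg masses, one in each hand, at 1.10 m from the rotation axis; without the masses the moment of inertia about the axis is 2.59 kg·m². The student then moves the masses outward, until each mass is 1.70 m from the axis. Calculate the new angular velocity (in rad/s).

ω₂ ≈ 1.56 rad/s

With no external torque about the axis, L is conserved: I₁ω₁ = I₂ω₂.
I₁ = 2.59 + 2(2.18)(1.10)² = 7.866 kg·m²; I₂ = 2.59 + 2(2.18)(1.70)² = 15.19 kg·m².
ω₂ = I₁ω₁ / I₂ = (7.866)(0.480 rev/s) / (15.19) = 0.2485 rev/s = 1.562 rad/s.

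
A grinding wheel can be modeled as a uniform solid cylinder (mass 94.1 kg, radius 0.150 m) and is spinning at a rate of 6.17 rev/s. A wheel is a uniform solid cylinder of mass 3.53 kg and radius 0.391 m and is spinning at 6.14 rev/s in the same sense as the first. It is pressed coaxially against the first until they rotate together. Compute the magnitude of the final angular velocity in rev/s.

|ω_f| ≈ 6.16 rev/s

The coupling torques are internal; angular momentum about the shared axis is conserved.
Moments of inertia: I_A = ½(94.1)(0.150)² = 1.059 kg·m²; I_B = ½(3.53)(0.391)² = 0.2698 kg·m².
Taking A's sense as positive: L = (1.059)(6.17) + (0.2698)(6.14) = 8.189 kg·m²·rev/s.
Combined I = 1.059 + 0.2698 = 1.328 kg·m².
ω_f = L / I = 8.189 / 1.328 = 6.164 rev/s.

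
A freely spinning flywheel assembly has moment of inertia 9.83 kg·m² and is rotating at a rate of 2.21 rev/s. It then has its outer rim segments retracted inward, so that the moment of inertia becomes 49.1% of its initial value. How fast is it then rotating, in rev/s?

ω₂ ≈ 4.50 rev/s

Angular momentum about the spin axis is conserved since the torque about it is zero.
I₂ = 0.491 × 9.83 = 4.827 kg·m².
ω₂ = I₁ω₁ / I₂ = (9.830)(2.21 rev/s) / (4.827) = 4.501 rev/s.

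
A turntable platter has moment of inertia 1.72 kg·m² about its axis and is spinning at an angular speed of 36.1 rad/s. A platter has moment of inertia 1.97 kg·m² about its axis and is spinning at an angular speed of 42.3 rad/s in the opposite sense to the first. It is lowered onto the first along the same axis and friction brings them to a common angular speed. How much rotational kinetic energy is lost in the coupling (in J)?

The coupling torques are internal; angular momentum about the shared axis is conserved.
Taking A's sense as positive: L = (1.720)(36.1) − (1.970)(42.3) = -21.24 kg·m²·rad/s.
Combined I = 1.720 + 1.970 = 3.690 kg·m².
ω_f = L / I = -21.24 / 3.690 = -5.756 rad/s.
KE_i = ½ΣIω² = 2883 J; KE_f = ½(3.690)(5.756)² = 61.12 J.

ΔKE lost ≈ 2820 J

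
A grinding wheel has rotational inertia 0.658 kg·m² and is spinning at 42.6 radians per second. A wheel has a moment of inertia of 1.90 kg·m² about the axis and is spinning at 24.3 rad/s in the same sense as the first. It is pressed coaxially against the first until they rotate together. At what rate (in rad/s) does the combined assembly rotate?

|ω_f| ≈ 29.0 rad/s

No external torque acts about the common axis, so total angular momentum is conserved.
Taking A's sense as positive: L = (0.6580)(42.6) + (1.900)(24.3) = 74.20 kg·m²·rad/s.
Combined I = 0.6580 + 1.900 = 2.558 kg·m².
ω_f = L / I = 74.20 / 2.558 = 29.01 rad/s.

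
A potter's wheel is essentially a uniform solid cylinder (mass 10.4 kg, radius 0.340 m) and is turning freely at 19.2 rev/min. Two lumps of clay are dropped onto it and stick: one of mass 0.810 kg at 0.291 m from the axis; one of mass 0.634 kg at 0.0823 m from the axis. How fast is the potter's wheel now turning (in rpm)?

The added mass arrives with no angular momentum about the axis, and any external torque about the axis is negligible, so the system's angular momentum is conserved.
I_p = ½(10.4)(0.340)² = 0.6011 kg·m².
Added inertia Σmr² = (0.810)(0.291)² + (0.634)(0.0823)² = 0.07289 kg·m²; I_f = 0.6011 + 0.07289 = 0.6740 kg·m².
ω_f = I_p ω_i / I_f = (0.6011)(19.2) / 0.6740 = 17.12 rpm.

ω_f ≈ 17.1 rpm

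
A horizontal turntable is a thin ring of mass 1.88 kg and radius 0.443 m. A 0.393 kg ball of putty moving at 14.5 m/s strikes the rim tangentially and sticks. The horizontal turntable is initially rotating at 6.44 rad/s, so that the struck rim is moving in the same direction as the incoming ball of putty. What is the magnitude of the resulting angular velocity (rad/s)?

About the axle the impulsive forces during the collision are internal, so angular momentum about that axis is conserved.
I_p = (1.88)(0.443)² = 0.3689 kg·m². Taking the sense of the ball of putty's angular momentum as positive, L_{ball} = m v R = (0.393)(14.5)(0.443) = 2.524 kg·m²/s.
L_i = +I_p ω_p + m v R = +(0.3689)(6.44) + 2.524 = 4.900 kg·m²/s.
After sticking, I_f = I_p + m R² = 0.3689 + (0.393)(0.443)² = 0.4461 kg·m².
ω_f = L_i / I_f = 4.900 / 0.4461 = 10.99 rad/s.

|ω_f| ≈ 11.0 rad/s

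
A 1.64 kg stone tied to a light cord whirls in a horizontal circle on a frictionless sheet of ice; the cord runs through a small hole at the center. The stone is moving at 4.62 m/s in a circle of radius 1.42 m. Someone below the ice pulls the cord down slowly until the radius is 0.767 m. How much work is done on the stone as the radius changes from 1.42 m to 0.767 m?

Central (radial) force ⇒ zero torque about the center ⇒ m v r is constant.
v₂ = v₁ r₁ / r₂ = (4.62)(1.42) / (0.767) = 8.553 m/s.
W = ΔKE = ½m(v₂² − v₁²) = 42.49 J.

W ≈ 42.5 J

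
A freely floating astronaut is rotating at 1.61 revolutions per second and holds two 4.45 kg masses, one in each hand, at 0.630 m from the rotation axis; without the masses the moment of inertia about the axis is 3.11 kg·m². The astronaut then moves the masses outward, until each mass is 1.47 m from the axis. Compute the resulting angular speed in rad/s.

ω₂ ≈ 3.01 rad/s

With no external torque about the axis, L is conserved: I₁ω₁ = I₂ω₂.
I₁ = 3.11 + 2(4.45)(0.630)² = 6.642 kg·m²; I₂ = 3.11 + 2(4.45)(1.47)² = 22.34 kg·m².
ω₂ = I₁ω₁ / I₂ = (6.642)(1.61 rev/s) / (22.34) = 0.4787 rev/s = 3.008 rad/s.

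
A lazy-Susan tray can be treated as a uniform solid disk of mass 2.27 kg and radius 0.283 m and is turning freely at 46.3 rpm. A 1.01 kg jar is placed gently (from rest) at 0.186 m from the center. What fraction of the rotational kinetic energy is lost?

fraction ≈ 0.278

The added mass arrives with no angular momentum about the center, and any external torque about the center is negligible, so the system's angular momentum is conserved.
I_p = ½(2.27)(0.283)² = 0.09090 kg·m².
Added inertia Σmr² = (1.01)(0.186)² = 0.03494 kg·m²; I_f = 0.09090 + 0.03494 = 0.1258 kg·m².
ω_f = I_p ω_i / I_f = (0.09090)(46.3) / 0.1258 = 33.44 rpm.
KE_i = ½(0.09090)(4.849 rad/s)² = 1.068 J; KE_f = ½(0.1258)(3.502)² = 0.7718 J.
Fraction lost = 0.2777.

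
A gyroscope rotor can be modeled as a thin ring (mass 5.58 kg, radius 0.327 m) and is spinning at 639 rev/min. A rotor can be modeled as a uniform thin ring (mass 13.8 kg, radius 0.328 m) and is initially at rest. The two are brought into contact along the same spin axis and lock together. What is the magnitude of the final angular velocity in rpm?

No external torque acts about the common axis, so total angular momentum is conserved.
Moments of inertia: I_A = (5.58)(0.327)² = 0.5967 kg·m²; I_B = (13.8)(0.328)² = 1.485 kg·m².
Taking A's sense as positive: L = (0.5967)(639) = 381.3 kg·m²·rpm.
Combined I = 0.5967 + 1.485 = 2.081 kg·m².
ω_f = L / I = 381.3 / 2.081 = 183.2 rpm.

|ω_f| ≈ 183 rpm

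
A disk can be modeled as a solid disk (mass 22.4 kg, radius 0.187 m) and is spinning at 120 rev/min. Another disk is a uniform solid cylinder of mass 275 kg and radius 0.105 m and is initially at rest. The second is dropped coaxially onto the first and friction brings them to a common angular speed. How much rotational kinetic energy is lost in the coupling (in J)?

ΔKE lost ≈ 24.6 J

No external torque acts about the common axis, so total angular momentum is conserved.
Moments of inertia: I_A = ½(22.4)(0.187)² = 0.3917 kg·m²; I_B = ½(275)(0.105)² = 1.516 kg·m².
Taking A's sense as positive: L = (0.3917)(120) = 47.00 kg·m²·rpm.
Combined I = 0.3917 + 1.516 = 1.908 kg·m².
ω_f = L / I = 47.00 / 1.908 = 24.64 rpm.
KE_i = ½ΣIω² = 30.92 J; KE_f = ½(1.908)(2.580)² = 6.349 J.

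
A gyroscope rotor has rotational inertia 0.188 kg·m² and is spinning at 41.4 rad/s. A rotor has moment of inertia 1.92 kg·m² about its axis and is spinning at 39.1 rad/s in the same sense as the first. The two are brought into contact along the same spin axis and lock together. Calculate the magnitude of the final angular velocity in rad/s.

The coupling torques are internal; angular momentum about the shared axis is conserved.
Taking A's sense as positive: L = (0.1880)(41.4) + (1.920)(39.1) = 82.86 kg·m²·rad/s.
Combined I = 0.1880 + 1.920 = 2.108 kg·m².
ω_f = L / I = 82.86 / 2.108 = 39.31 rad/s.

|ω_f| ≈ 39.3 rad/s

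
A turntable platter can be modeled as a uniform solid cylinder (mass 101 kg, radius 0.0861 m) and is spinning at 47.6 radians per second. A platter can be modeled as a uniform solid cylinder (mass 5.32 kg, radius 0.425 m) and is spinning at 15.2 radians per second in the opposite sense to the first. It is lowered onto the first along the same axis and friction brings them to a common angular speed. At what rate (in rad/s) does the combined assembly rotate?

|ω_f| ≈ 12.3 rad/s

The coupling torques are internal; angular momentum about the shared axis is conserved.
Moments of inertia: I_A = ½(101)(0.0861)² = 0.3744 kg·m²; I_B = ½(5.32)(0.425)² = 0.4805 kg·m².
Taking A's sense as positive: L = (0.3744)(47.6) − (0.4805)(15.2) = 10.52 kg·m²·rad/s.
Combined I = 0.3744 + 0.4805 = 0.8548 kg·m².
ω_f = L / I = 10.52 / 0.8548 = 12.30 rad/s.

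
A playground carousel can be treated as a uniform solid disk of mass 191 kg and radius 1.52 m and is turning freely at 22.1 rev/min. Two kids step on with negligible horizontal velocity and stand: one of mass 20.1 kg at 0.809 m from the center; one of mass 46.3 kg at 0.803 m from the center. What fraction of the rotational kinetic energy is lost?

fraction ≈ 0.163

No external torque acts about the center; L_before = L_after.
I_p = ½(191)(1.52)² = 220.6 kg·m².
Added inertia Σmr² = (20.1)(0.809)² + (46.3)(0.803)² = 43.01 kg·m²; I_f = 220.6 + 43.01 = 263.7 kg·m².
ω_f = I_p ω_i / I_f = (220.6)(22.1) / 263.7 = 18.49 rpm.
KE_i = ½(220.6)(2.314 rad/s)² = 590.9 J; KE_f = ½(263.7)(1.937)² = 494.5 J.
Fraction lost = 0.1631.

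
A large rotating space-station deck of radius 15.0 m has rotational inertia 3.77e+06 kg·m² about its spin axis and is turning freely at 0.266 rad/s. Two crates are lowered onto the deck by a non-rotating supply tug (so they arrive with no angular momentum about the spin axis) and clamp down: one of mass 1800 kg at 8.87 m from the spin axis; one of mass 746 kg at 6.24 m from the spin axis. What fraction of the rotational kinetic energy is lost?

fraction ≈ 0.0433

No external torque acts about the spin axis; L_before = L_after.
Added inertia Σmr² = (1800)(8.87)² + (746)(6.24)² = 1.707e+05 kg·m²; I_f = 3.770e+06 + 1.707e+05 = 3.941e+06 kg·m².
ω_f = I_p ω_i / I_f = (3.770e+06)(0.266) / 3.941e+06 = 0.2545 rad/s.
KE_i = ½(3.770e+06)(0.2660 rad/s)² = 1.334e+05 J; KE_f = ½(3.941e+06)(0.2545)² = 1.276e+05 J.
Fraction lost = 0.04331.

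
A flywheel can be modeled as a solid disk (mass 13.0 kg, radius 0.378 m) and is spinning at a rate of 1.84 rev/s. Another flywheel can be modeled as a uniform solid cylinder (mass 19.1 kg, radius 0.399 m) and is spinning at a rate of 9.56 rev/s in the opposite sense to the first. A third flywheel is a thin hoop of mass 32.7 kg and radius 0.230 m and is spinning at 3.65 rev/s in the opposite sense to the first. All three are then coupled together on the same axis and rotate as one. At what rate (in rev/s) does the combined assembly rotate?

No external torque acts about the common axis, so total angular momentum is conserved.
Moments of inertia: I_A = ½(13.0)(0.378)² = 0.9287 kg·m²; I_B = ½(19.1)(0.399)² = 1.520 kg·m²; I_C = (32.7)(0.230)² = 1.730 kg·m².
Taking A's sense as positive: L = (0.9287)(1.84) − (1.520)(9.56) − (1.730)(3.65) = -19.14 kg·m²·rev/s.
Combined I = 0.9287 + 1.520 + 1.730 = 4.179 kg·m².
ω_f = L / I = -19.14 / 4.179 = -4.580 rev/s.

|ω_f| ≈ 4.58 rev/s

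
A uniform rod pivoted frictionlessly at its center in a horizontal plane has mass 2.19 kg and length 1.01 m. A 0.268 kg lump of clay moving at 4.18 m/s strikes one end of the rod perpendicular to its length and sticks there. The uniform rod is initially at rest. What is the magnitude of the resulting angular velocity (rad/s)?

|ω_f| ≈ 2.22 rad/s

About the pivot the impulsive forces during the collision are internal, so angular momentum about that axis is conserved.
I_p = (1/12)(2.19)(1.01)² = 0.1862 kg·m². Taking the sense of the lump of clay's angular momentum as positive, L_{lump} = m v R = (0.268)(4.18)(1.01/2) = 0.5657 kg·m²/s.
L_i = 0 + 0.5657 = 0.5657 kg·m²/s.
After sticking, I_f = I_p + m R² = 0.1862 + (0.268)(1.01/2)² = 0.2545 kg·m².
ω_f = L_i / I_f = 0.5657 / 0.2545 = 2.223 rad/s.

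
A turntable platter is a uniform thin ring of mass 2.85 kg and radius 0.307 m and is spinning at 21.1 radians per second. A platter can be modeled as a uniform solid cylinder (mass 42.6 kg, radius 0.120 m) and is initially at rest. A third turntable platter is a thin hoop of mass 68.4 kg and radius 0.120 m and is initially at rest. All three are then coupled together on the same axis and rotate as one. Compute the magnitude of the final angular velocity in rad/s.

The coupling torques are internal; angular momentum about the shared axis is conserved.
Moments of inertia: I_A = (2.85)(0.307)² = 0.2686 kg·m²; I_B = ½(42.6)(0.120)² = 0.3067 kg·m²; I_C = (68.4)(0.120)² = 0.9850 kg·m².
Taking A's sense as positive: L = (0.2686)(21.1) = 5.668 kg·m²·rad/s.
Combined I = 0.2686 + 0.3067 + 0.9850 = 1.560 kg·m².
ω_f = L / I = 5.668 / 1.560 = 3.632 rad/s.

|ω_f| ≈ 3.63 rad/s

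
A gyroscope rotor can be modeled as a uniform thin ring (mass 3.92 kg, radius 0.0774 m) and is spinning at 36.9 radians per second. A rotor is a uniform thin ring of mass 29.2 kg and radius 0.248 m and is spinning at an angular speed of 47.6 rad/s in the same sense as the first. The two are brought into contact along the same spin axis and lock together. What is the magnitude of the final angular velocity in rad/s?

No external torque acts about the common axis, so total angular momentum is conserved.
Moments of inertia: I_A = (3.92)(0.0774)² = 0.02348 kg·m²; I_B = (29.2)(0.248)² = 1.796 kg·m².
Taking A's sense as positive: L = (0.02348)(36.9) + (1.796)(47.6) = 86.35 kg·m²·rad/s.
Combined I = 0.02348 + 1.796 = 1.819 kg·m².
ω_f = L / I = 86.35 / 1.819 = 47.46 rad/s.

|ω_f| ≈ 47.5 rad/s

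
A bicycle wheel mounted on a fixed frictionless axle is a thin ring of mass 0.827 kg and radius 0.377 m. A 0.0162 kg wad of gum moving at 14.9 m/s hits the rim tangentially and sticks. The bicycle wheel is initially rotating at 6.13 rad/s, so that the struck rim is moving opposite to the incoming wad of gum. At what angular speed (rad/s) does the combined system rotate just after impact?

|ω_f| ≈ 5.25 rad/s

About the axle the impulsive forces during the collision are internal, so angular momentum about that axis is conserved.
I_p = (0.827)(0.377)² = 0.1175 kg·m². Taking the sense of the wad of gum's angular momentum as positive, L_{wad} = m v R = (0.0162)(14.9)(0.377) = 0.09100 kg·m²/s.
L_i = −I_p ω_p + m v R = −(0.1175)(6.13) + 0.09100 = -0.6295 kg·m²/s.
After sticking, I_f = I_p + m R² = 0.1175 + (0.0162)(0.377)² = 0.1198 kg·m².
ω_f = L_i / I_f = -0.6295 / 0.1198 = -5.253 rad/s.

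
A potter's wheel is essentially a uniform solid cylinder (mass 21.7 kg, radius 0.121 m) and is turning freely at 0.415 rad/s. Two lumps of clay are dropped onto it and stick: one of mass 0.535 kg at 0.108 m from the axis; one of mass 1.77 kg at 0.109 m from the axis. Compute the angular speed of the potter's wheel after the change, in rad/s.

No external torque acts about the axis; L_before = L_after.
I_p = ½(21.7)(0.121)² = 0.1589 kg·m².
Added inertia Σmr² = (0.535)(0.108)² + (1.77)(0.109)² = 0.02727 kg·m²; I_f = 0.1589 + 0.02727 = 0.1861 kg·m².
ω_f = I_p ω_i / I_f = (0.1589)(0.415) / 0.1861 = 0.3542 rad/s.

ω_f ≈ 0.354 rad/s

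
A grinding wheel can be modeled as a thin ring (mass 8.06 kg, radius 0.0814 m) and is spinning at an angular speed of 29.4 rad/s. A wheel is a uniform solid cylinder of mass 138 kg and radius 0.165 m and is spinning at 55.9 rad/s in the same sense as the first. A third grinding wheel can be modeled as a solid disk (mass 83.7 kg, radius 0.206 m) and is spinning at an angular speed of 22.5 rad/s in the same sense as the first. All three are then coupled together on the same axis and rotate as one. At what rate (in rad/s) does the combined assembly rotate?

No external torque acts about the common axis, so total angular momentum is conserved.
Moments of inertia: I_A = (8.06)(0.0814)² = 0.05341 kg·m²; I_B = ½(138)(0.165)² = 1.879 kg·m²; I_C = ½(83.7)(0.206)² = 1.776 kg·m².
Taking A's sense as positive: L = (0.05341)(29.4) + (1.879)(55.9) + (1.776)(22.5) = 146.5 kg·m²·rad/s.
Combined I = 0.05341 + 1.879 + 1.776 = 3.708 kg·m².
ω_f = L / I = 146.5 / 3.708 = 39.52 rad/s.

|ω_f| ≈ 39.5 rad/s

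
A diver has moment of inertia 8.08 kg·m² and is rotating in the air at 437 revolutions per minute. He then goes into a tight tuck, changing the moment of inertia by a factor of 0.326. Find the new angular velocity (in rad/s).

ω₂ ≈ 140 rad/s

No external torque acts about the spin axis, so angular momentum is conserved.
I₂ = 0.326 × 8.08 = 2.634 kg·m².
ω₂ = I₁ω₁ / I₂ = (8.080)(437 rpm) / (2.634) = 1340 rpm = 140.4 rad/s.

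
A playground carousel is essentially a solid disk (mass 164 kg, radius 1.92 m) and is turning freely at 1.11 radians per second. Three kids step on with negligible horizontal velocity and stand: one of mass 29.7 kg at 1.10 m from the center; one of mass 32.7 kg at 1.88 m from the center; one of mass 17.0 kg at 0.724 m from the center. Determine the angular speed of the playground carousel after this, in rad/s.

ω_f ≈ 0.725 rad/s

The added mass arrives with no angular momentum about the center, and any external torque about the center is negligible, so the system's angular momentum is conserved.
I_p = ½(164)(1.92)² = 302.3 kg·m².
Added inertia Σmr² = (29.7)(1.10)² + (32.7)(1.88)² + (17.0)(0.724)² = 160.4 kg·m²; I_f = 302.3 + 160.4 = 462.7 kg·m².
ω_f = I_p ω_i / I_f = (302.3)(1.11) / 462.7 = 0.7252 rad/s.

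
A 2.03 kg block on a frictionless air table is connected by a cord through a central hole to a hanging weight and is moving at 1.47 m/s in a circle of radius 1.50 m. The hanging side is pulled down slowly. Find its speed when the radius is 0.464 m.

Central (radial) force ⇒ zero torque about the center ⇒ m v r is constant.
v₂ = v₁ r₁ / r₂ = (1.47)(1.50) / (0.464) = 4.752 m/s.

v₂ ≈ 4.75 m/s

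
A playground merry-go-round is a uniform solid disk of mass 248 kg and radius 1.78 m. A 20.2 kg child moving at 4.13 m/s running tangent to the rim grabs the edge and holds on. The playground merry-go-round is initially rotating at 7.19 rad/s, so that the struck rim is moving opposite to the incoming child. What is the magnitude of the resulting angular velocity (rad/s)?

The axle reaction passes through the axle and exerts no torque about it; angular momentum about the axle is conserved through the impact.
I_p = ½(248)(1.78)² = 392.9 kg·m². Taking the sense of the child's angular momentum as positive, L_{child} = m v R = (20.2)(4.13)(1.78) = 148.5 kg·m²/s.
L_i = −I_p ω_p + m v R = −(392.9)(7.19) + 148.5 = -2676 kg·m²/s.
After sticking, I_f = I_p + m R² = 392.9 + (20.2)(1.78)² = 456.9 kg·m².
ω_f = L_i / I_f = -2676 / 456.9 = -5.858 rad/s.

|ω_f| ≈ 5.86 rad/s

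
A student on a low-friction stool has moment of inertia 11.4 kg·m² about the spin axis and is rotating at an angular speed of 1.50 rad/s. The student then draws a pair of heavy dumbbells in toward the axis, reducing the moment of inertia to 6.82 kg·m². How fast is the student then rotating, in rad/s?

ω₂ ≈ 2.51 rad/s

With no external torque about the axis, L is conserved: I₁ω₁ = I₂ω₂.
ω₂ = I₁ω₁ / I₂ = (11.40)(1.50 rad/s) / (6.820) = 2.507 rad/s.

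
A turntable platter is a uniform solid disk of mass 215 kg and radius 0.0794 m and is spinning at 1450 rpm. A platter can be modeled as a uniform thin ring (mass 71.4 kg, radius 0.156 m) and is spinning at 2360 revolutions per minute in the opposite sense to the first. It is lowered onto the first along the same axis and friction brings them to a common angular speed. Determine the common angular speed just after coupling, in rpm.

|ω_f| ≈ 1290 rpm

No external torque acts about the common axis, so total angular momentum is conserved.
Moments of inertia: I_A = ½(215)(0.0794)² = 0.6777 kg·m²; I_B = (71.4)(0.156)² = 1.738 kg·m².
Taking A's sense as positive: L = (0.6777)(1450) − (1.738)(2360) = -3118 kg·m²·rpm.
Combined I = 0.6777 + 1.738 = 2.415 kg·m².
ω_f = L / I = -3118 / 2.415 = -1291 rpm.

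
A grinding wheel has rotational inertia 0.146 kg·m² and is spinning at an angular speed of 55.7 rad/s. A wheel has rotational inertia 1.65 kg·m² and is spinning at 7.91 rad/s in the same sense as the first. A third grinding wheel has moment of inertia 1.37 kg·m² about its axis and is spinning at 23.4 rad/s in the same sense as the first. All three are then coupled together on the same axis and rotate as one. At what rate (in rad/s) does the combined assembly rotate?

|ω_f| ≈ 16.8 rad/s

No external torque acts about the common axis, so total angular momentum is conserved.
Taking A's sense as positive: L = (0.1460)(55.7) + (1.650)(7.91) + (1.370)(23.4) = 53.24 kg·m²·rad/s.
Combined I = 0.1460 + 1.650 + 1.370 = 3.166 kg·m².
ω_f = L / I = 53.24 / 3.166 = 16.82 rad/s.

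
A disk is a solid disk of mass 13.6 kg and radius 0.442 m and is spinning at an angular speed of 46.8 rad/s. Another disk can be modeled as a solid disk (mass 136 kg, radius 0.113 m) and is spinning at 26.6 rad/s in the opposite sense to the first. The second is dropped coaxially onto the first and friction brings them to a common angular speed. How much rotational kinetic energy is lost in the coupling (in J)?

ΔKE lost ≈ 1410 J

No external torque acts about the common axis, so total angular momentum is conserved.
Moments of inertia: I_A = ½(13.6)(0.442)² = 1.328 kg·m²; I_B = ½(136)(0.113)² = 0.8683 kg·m².
Taking A's sense as positive: L = (1.328)(46.8) − (0.8683)(26.6) = 39.08 kg·m²·rad/s.
Combined I = 1.328 + 0.8683 = 2.197 kg·m².
ω_f = L / I = 39.08 / 2.197 = 17.79 rad/s.
KE_i = ½ΣIω² = 1762 J; KE_f = ½(2.197)(17.79)² = 347.5 J.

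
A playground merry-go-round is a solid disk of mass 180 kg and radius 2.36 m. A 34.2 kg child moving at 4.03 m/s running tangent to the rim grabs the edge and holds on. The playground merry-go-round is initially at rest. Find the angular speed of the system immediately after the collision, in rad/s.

|ω_f| ≈ 0.470 rad/s

About the axle the impulsive forces during the collision are internal, so angular momentum about that axis is conserved.
I_p = ½(180)(2.36)² = 501.3 kg·m². Taking the sense of the child's angular momentum as positive, L_{child} = m v R = (34.2)(4.03)(2.36) = 325.3 kg·m²/s.
L_i = 0 + 325.3 = 325.3 kg·m²/s.
After sticking, I_f = I_p + m R² = 501.3 + (34.2)(2.36)² = 691.7 kg·m².
ω_f = L_i / I_f = 325.3 / 691.7 = 0.4702 rad/s.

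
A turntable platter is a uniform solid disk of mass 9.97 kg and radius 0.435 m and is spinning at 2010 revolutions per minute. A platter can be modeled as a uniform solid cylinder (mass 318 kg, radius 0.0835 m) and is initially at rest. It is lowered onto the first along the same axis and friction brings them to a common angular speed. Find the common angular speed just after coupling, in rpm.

|ω_f| ≈ 924 rpm

No external torque acts about the common axis, so total angular momentum is conserved.
Moments of inertia: I_A = ½(9.97)(0.435)² = 0.9433 kg·m²; I_B = ½(318)(0.0835)² = 1.109 kg·m².
Taking A's sense as positive: L = (0.9433)(2010) = 1896 kg·m²·rpm.
Combined I = 0.9433 + 1.109 = 2.052 kg·m².
ω_f = L / I = 1896 / 2.052 = 924.0 rpm.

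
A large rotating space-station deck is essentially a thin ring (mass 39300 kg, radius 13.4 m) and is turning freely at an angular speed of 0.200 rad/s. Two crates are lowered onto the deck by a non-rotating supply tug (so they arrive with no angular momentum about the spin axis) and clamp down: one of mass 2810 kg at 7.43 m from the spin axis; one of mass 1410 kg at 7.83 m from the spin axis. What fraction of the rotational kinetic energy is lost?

The added mass arrives with no angular momentum about the spin axis, and any external torque about the spin axis is negligible, so the system's angular momentum is conserved.
I_p = (39300)(13.4)² = 7.057e+06 kg·m².
Added inertia Σmr² = (2810)(7.43)² + (1410)(7.83)² = 2.416e+05 kg·m²; I_f = 7.057e+06 + 2.416e+05 = 7.298e+06 kg·m².
ω_f = I_p ω_i / I_f = (7.057e+06)(0.200) / 7.298e+06 = 0.1934 rad/s.
KE_i = ½(7.057e+06)(0.2000 rad/s)² = 1.411e+05 J; KE_f = ½(7.298e+06)(0.1934)² = 1.365e+05 J.
Fraction lost = 0.03310.

fraction ≈ 0.0331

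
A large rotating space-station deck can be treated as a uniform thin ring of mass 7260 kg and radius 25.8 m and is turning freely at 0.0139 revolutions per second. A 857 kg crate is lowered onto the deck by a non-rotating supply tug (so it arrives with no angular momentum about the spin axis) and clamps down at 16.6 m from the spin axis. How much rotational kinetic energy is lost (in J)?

energy lost ≈ 859 J

The added mass arrives with no angular momentum about the spin axis, and any external torque about the spin axis is negligible, so the system's angular momentum is conserved.
I_p = (7260)(25.8)² = 4.833e+06 kg·m².
Added inertia Σmr² = (857)(16.6)² = 2.362e+05 kg·m²; I_f = 4.833e+06 + 2.362e+05 = 5.069e+06 kg·m².
ω_f = I_p ω_i / I_f = (4.833e+06)(0.0139) / 5.069e+06 = 0.01325 rev/s.
KE_i = ½(4.833e+06)(0.08734 rad/s)² = 18430 J; KE_f = ½(5.069e+06)(0.08327)² = 17570 J.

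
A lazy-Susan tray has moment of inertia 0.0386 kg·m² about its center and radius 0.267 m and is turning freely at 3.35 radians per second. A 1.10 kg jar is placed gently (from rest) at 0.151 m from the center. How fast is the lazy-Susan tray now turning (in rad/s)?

ω_f ≈ 2.03 rad/s

The added mass arrives with no angular momentum about the center, and any external torque about the center is negligible, so the system's angular momentum is conserved.
Added inertia Σmr² = (1.10)(0.151)² = 0.02508 kg·m²; I_f = 0.03860 + 0.02508 = 0.06368 kg·m².
ω_f = I_p ω_i / I_f = (0.03860)(3.35) / 0.06368 = 2.031 rad/s.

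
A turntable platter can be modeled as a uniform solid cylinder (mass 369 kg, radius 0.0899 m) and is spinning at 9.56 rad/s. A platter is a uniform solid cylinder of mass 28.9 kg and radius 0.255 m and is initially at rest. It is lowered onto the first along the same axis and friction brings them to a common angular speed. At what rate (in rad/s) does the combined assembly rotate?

|ω_f| ≈ 5.86 rad/s

The coupling torques are internal; angular momentum about the shared axis is conserved.
Moments of inertia: I_A = ½(369)(0.0899)² = 1.491 kg·m²; I_B = ½(28.9)(0.255)² = 0.9396 kg·m².
Taking A's sense as positive: L = (1.491)(9.56) = 14.26 kg·m²·rad/s.
Combined I = 1.491 + 0.9396 = 2.431 kg·m².
ω_f = L / I = 14.26 / 2.431 = 5.865 rad/s.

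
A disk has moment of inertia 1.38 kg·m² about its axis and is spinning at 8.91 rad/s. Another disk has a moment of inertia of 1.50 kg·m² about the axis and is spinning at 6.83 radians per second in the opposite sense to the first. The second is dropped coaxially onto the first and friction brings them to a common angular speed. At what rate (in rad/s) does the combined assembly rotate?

No external torque acts about the common axis, so total angular momentum is conserved.
Taking A's sense as positive: L = (1.380)(8.91) − (1.500)(6.83) = 2.051 kg·m²·rad/s.
Combined I = 1.380 + 1.500 = 2.880 kg·m².
ω_f = L / I = 2.051 / 2.880 = 0.7121 rad/s.

|ω_f| ≈ 0.712 rad/s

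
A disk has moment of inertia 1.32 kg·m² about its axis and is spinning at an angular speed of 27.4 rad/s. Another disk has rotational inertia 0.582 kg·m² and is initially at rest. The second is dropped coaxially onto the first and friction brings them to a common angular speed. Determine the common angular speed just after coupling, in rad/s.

|ω_f| ≈ 19.0 rad/s

The coupling torques are internal; angular momentum about the shared axis is conserved.
Taking A's sense as positive: L = (1.320)(27.4) = 36.17 kg·m²·rad/s.
Combined I = 1.320 + 0.5820 = 1.902 kg·m².
ω_f = L / I = 36.17 / 1.902 = 19.02 rad/s.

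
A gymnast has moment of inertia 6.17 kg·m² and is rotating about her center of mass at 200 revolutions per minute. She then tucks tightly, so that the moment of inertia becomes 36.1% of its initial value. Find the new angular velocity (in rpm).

ω₂ ≈ 554 rpm

No external torque acts about the spin axis, so angular momentum is conserved.
I₂ = 0.361 × 6.17 = 2.227 kg·m².
ω₂ = I₁ω₁ / I₂ = (6.170)(200 rpm) / (2.227) = 554.0 rpm.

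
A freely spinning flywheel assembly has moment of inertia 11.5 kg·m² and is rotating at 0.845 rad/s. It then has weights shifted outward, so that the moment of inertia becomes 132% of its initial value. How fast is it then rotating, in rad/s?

With no external torque about the axis, L is conserved: I₁ω₁ = I₂ω₂.
I₂ = 1.32 × 11.5 = 15.18 kg·m².
ω₂ = I₁ω₁ / I₂ = (11.50)(0.845 rad/s) / (15.18) = 0.6402 rad/s.

ω₂ ≈ 0.640 rad/s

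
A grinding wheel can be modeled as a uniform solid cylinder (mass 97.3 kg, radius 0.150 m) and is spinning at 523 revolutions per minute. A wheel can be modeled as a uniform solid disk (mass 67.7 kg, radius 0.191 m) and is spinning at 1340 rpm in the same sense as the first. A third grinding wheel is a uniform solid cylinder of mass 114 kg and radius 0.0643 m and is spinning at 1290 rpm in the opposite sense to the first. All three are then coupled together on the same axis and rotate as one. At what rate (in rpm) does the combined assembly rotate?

|ω_f| ≈ 750 rpm

The coupling torques are internal; angular momentum about the shared axis is conserved.
Moments of inertia: I_A = ½(97.3)(0.150)² = 1.095 kg·m²; I_B = ½(67.7)(0.191)² = 1.235 kg·m²; I_C = ½(114)(0.0643)² = 0.2357 kg·m².
Taking A's sense as positive: L = (1.095)(523) + (1.235)(1340) − (0.2357)(1290) = 1923 kg·m²·rpm.
Combined I = 1.095 + 1.235 + 0.2357 = 2.565 kg·m².
ω_f = L / I = 1923 / 2.565 = 749.7 rpm.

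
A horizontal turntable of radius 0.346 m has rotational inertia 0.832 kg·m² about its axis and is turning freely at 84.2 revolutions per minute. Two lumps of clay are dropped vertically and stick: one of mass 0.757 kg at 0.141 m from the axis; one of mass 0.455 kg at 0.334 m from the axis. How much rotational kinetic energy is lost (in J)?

energy lost ≈ 2.37 J

The added mass arrives with no angular momentum about the axis, and any external torque about the axis is negligible, so the system's angular momentum is conserved.
Added inertia Σmr² = (0.757)(0.141)² + (0.455)(0.334)² = 0.06581 kg·m²; I_f = 0.8320 + 0.06581 = 0.8978 kg·m².
ω_f = I_p ω_i / I_f = (0.8320)(84.2) / 0.8978 = 78.03 rpm.
KE_i = ½(0.8320)(8.817 rad/s)² = 32.34 J; KE_f = ½(0.8978)(8.171)² = 29.97 J.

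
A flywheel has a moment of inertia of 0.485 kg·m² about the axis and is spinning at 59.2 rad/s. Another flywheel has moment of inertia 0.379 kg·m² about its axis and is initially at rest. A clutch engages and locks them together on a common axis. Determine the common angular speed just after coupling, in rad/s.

|ω_f| ≈ 33.2 rad/s

The coupling torques are internal; angular momentum about the shared axis is conserved.
Taking A's sense as positive: L = (0.4850)(59.2) = 28.71 kg·m²·rad/s.
Combined I = 0.4850 + 0.3790 = 0.8640 kg·m².
ω_f = L / I = 28.71 / 0.8640 = 33.23 rad/s.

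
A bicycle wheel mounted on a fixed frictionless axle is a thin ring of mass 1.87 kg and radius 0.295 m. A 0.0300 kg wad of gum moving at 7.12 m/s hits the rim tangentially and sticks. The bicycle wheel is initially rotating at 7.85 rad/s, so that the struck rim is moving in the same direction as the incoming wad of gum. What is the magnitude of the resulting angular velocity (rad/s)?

|ω_f| ≈ 8.11 rad/s

The axle reaction passes through the axle and exerts no torque about it; angular momentum about the axle is conserved through the impact.
I_p = (1.87)(0.295)² = 0.1627 kg·m². Taking the sense of the wad of gum's angular momentum as positive, L_{wad} = m v R = (0.0300)(7.12)(0.295) = 0.06301 kg·m²/s.
L_i = +I_p ω_p + m v R = +(0.1627)(7.85) + 0.06301 = 1.340 kg·m²/s.
After sticking, I_f = I_p + m R² = 0.1627 + (0.0300)(0.295)² = 0.1653 kg·m².
ω_f = L_i / I_f = 1.340 / 0.1653 = 8.107 rad/s.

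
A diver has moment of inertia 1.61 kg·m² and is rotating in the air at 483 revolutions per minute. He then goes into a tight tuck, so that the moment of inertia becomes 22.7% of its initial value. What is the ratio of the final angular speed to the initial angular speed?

Angular momentum about the spin axis is conserved since the torque about it is zero.
I₂ = 0.227 × 1.61 = 0.3655 kg·m².
ω₂/ω₁ = I₁/I₂ = 1.610 / 0.3655 = 4.405.

ω₂/ω₁ ≈ 4.41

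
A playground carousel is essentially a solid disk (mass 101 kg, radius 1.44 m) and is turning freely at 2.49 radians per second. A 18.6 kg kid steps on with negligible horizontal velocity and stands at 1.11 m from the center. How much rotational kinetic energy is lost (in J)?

No external torque acts about the center; L_before = L_after.
I_p = ½(101)(1.44)² = 104.7 kg·m².
Added inertia Σmr² = (18.6)(1.11)² = 22.92 kg·m²; I_f = 104.7 + 22.92 = 127.6 kg·m².
ω_f = I_p ω_i / I_f = (104.7)(2.49) / 127.6 = 2.043 rad/s.
KE_i = ½(104.7)(2.490 rad/s)² = 324.6 J; KE_f = ½(127.6)(2.043)² = 266.3 J.

energy lost ≈ 58.3 J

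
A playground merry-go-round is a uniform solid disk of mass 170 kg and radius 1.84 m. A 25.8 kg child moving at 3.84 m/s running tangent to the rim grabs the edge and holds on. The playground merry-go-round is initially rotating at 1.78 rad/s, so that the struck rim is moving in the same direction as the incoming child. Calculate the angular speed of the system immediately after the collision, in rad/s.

The axle reaction passes through the axle and exerts no torque about it; angular momentum about the axle is conserved through the impact.
I_p = ½(170)(1.84)² = 287.8 kg·m². Taking the sense of the child's angular momentum as positive, L_{child} = m v R = (25.8)(3.84)(1.84) = 182.3 kg·m²/s.
L_i = +I_p ω_p + m v R = +(287.8)(1.78) + 182.3 = 694.5 kg·m²/s.
After sticking, I_f = I_p + m R² = 287.8 + (25.8)(1.84)² = 375.1 kg·m².
ω_f = L_i / I_f = 694.5 / 375.1 = 1.851 rad/s.

|ω_f| ≈ 1.85 rad/s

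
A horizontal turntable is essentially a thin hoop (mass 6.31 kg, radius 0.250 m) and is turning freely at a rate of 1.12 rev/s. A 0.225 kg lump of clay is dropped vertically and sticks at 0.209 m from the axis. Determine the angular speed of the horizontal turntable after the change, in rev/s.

No external torque acts about the axis; L_before = L_after.
I_p = (6.31)(0.250)² = 0.3944 kg·m².
Added inertia Σmr² = (0.225)(0.209)² = 0.009828 kg·m²; I_f = 0.3944 + 0.009828 = 0.4042 kg·m².
ω_f = I_p ω_i / I_f = (0.3944)(1.12) / 0.4042 = 1.093 rev/s.

ω_f ≈ 1.09 rev/s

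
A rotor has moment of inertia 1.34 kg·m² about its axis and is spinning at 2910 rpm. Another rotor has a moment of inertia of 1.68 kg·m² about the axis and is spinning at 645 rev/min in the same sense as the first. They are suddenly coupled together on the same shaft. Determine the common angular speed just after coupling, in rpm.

The coupling torques are internal; angular momentum about the shared axis is conserved.
Taking A's sense as positive: L = (1.340)(2910) + (1.680)(645) = 4983 kg·m²·rpm.
Combined I = 1.340 + 1.680 = 3.020 kg·m².
ω_f = L / I = 4983 / 3.020 = 1650 rpm.

|ω_f| ≈ 1650 rpm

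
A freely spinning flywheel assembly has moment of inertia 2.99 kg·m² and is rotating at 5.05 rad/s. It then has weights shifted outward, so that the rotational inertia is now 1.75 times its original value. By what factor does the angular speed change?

ω₂/ω₁ ≈ 0.571

With no external torque about the axis, L is conserved: I₁ω₁ = I₂ω₂.
I₂ = 1.75 × 2.99 = 5.232 kg·m².
ω₂/ω₁ = I₁/I₂ = 2.990 / 5.232 = 0.5714.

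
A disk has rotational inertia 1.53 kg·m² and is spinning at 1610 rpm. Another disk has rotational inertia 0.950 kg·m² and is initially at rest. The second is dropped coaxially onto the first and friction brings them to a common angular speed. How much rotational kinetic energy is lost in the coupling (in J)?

ΔKE lost ≈ 8330 J

No external torque acts about the common axis, so total angular momentum is conserved.
Taking A's sense as positive: L = (1.530)(1610) = 2463 kg·m²·rpm.
Combined I = 1.530 + 0.9500 = 2.480 kg·m².
ω_f = L / I = 2463 / 2.480 = 993.3 rpm.
KE_i = ½ΣIω² = 21750 J; KE_f = ½(2.480)(104.0)² = 13420 J.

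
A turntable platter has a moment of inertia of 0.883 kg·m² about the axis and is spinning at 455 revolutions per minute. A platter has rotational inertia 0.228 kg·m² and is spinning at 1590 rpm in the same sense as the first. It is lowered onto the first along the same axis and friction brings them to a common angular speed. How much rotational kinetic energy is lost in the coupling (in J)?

No external torque acts about the common axis, so total angular momentum is conserved.
Taking A's sense as positive: L = (0.8830)(455) + (0.2280)(1590) = 764.3 kg·m²·rpm.
Combined I = 0.8830 + 0.2280 = 1.111 kg·m².
ω_f = L / I = 764.3 / 1.111 = 687.9 rpm.
KE_i = ½ΣIω² = 4163 J; KE_f = ½(1.111)(72.04)² = 2883 J.

ΔKE lost ≈ 1280 J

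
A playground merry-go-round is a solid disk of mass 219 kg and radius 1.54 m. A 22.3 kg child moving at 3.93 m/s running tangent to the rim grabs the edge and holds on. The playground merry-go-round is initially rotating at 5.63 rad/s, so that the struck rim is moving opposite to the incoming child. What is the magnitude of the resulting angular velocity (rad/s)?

|ω_f| ≈ 4.25 rad/s

The axle reaction passes through the axle and exerts no torque about it; angular momentum about the axle is conserved through the impact.
I_p = ½(219)(1.54)² = 259.7 kg·m². Taking the sense of the child's angular momentum as positive, L_{child} = m v R = (22.3)(3.93)(1.54) = 135.0 kg·m²/s.
L_i = −I_p ω_p + m v R = −(259.7)(5.63) + 135.0 = -1327 kg·m²/s.
After sticking, I_f = I_p + m R² = 259.7 + (22.3)(1.54)² = 312.6 kg·m².
ω_f = L_i / I_f = -1327 / 312.6 = -4.246 rad/s.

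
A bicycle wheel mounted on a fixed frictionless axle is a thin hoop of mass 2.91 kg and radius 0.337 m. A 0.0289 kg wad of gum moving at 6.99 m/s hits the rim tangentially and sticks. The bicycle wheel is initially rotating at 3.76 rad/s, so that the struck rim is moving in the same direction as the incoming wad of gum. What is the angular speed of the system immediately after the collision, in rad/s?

The axle reaction passes through the axle and exerts no torque about it; angular momentum about the axle is conserved through the impact.
I_p = (2.91)(0.337)² = 0.3305 kg·m². Taking the sense of the wad of gum's angular momentum as positive, L_{wad} = m v R = (0.0289)(6.99)(0.337) = 0.06808 kg·m²/s.
L_i = +I_p ω_p + m v R = +(0.3305)(3.76) + 0.06808 = 1.311 kg·m²/s.
After sticking, I_f = I_p + m R² = 0.3305 + (0.0289)(0.337)² = 0.3338 kg·m².
ω_f = L_i / I_f = 1.311 / 0.3338 = 3.927 rad/s.

|ω_f| ≈ 3.93 rad/s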